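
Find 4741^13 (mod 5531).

5070

Compute successive squares:
13 in binary is 1101, i.e. 13 = 8 + 4 + 1.
4741^1 ≡ 4741 (mod 5531)
4741^2 ≡ 4741^2 = 22477081 ≡ 4628 (mod 5531)
4741^4 ≡ 4628^2 = 21418384 ≡ 2352 (mod 5531)
4741^8 ≡ 2352^2 = 5531904 ≡ 904 (mod 5531)
4741^13 = 4741^8 × 4741^4 × 4741^1 ≡ 904 × 2352 × 4741 (mod 5531).
Accumulate the product:
904 × 2352 = 2126208 ≡ 2304
2304 × 4741 = 10923264 ≡ 5070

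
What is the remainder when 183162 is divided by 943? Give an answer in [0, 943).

183162 = 194·943 + 220, so 183162 ≡ 220 (mod 943).

220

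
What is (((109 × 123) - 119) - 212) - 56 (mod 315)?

109 × 123 = 13407 ≡ 177 (mod 315)
177 - 119 = 58
58 - 212 = -154 ≡ 161 (mod 315)
161 - 56 = 105

105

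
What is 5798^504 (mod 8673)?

By square-and-multiply:
504 in binary is 111111000, i.e. 504 = 256 + 128 + 64 + 32 + 16 + 8.
5798^1 ≡ 5798 (mod 8673)
5798^2 ≡ 5798^2 = 33616804 ≡ 256 (mod 8673)
5798^4 ≡ 256^2 = 65536 ≡ 4825 (mod 8673)
5798^8 ≡ 4825^2 = 23280625 ≡ 2293 (mod 8673)
5798^16 ≡ 2293^2 = 5257849 ≡ 2011 (mod 8673)
5798^32 ≡ 2011^2 = 4044121 ≡ 2503 (mod 8673)
5798^64 ≡ 2503^2 = 6265009 ≡ 3103 (mod 8673)
5798^128 ≡ 3103^2 = 9628609 ≡ 1579 (mod 8673)
5798^256 ≡ 1579^2 = 2493241 ≡ 4090 (mod 8673)
5798^504 = 5798^256 * 5798^128 * 5798^64 * 5798^32 * 5798^16 * 5798^8 ≡ 4090 * 1579 * 3103 * 2503 * 2011 * 2293 (mod 8673).
Accumulate the product:
4090 * 1579 = 6458110 ≡ 5398
5398 * 3103 = 16749994 ≡ 2431
2431 * 2503 = 6084793 ≡ 5020
5020 * 2011 = 10095220 ≡ 8521
8521 * 2293 = 19538653 ≡ 7057

7057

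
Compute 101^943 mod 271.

101^1 ≡ 101 (mod 271)
101^2 ≡ 101^2 = 10201 ≡ 174 (mod 271)
101^4 ≡ 174^2 = 30276 ≡ 195 (mod 271)
101^8 ≡ 195^2 = 38025 ≡ 85 (mod 271)
101^16 ≡ 85^2 = 7225 ≡ 179 (mod 271)
101^32 ≡ 179^2 = 32041 ≡ 63 (mod 271)
101^64 ≡ 63^2 = 3969 ≡ 175 (mod 271)
101^128 ≡ 175^2 = 30625 ≡ 2 (mod 271)
101^256 ≡ 2^2 = 4 (mod 271)
101^512 ≡ 4^2 = 16 (mod 271)
101^943 = 101^512 · 101^256 · 101^128 · 101^32 · 101^8 · 101^4 · 101^2 · 101^1 ≡ 16 · 4 · 2 · 63 · 85 · 195 · 174 · 101 (mod 271).
Accumulate the product:
16 · 4 = 64
64 · 2 = 128
128 · 63 = 8064 ≡ 205
205 · 85 = 17425 ≡ 81
81 · 195 = 15795 ≡ 77
77 · 174 = 13398 ≡ 119
119 · 101 = 12019 ≡ 95

95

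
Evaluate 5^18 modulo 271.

242

Compute successive squares:
18 in binary is 10010, i.e. 18 = 16 + 2.
5^1 ≡ 5 (mod 271)
5^2 ≡ 5^2 = 25 (mod 271)
5^4 ≡ 25^2 = 625 ≡ 83 (mod 271)
5^8 ≡ 83^2 = 6889 ≡ 114 (mod 271)
5^16 ≡ 114^2 = 12996 ≡ 259 (mod 271)
5^18 = 5^16 * 5^2 ≡ 259 * 25 (mod 271).
259 * 25 = 6475 ≡ 242 (mod 271).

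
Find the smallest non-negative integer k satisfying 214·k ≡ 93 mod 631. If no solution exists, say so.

599

gcd(214, 631) = 1, so a unique solution mod 631 exists.
214⁻¹ ≡ 115 (mod 631).
k ≡ 115·93 ≡ 599 (mod 631).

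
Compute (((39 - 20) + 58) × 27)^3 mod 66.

33

39 - 20 = 19
19 + 58 = 77 ≡ 11 (mod 66)
11 × 27 = 297 ≡ 33 (mod 66)
(33)^3 ≡ 33 (mod 66)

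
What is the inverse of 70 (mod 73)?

Apply the Euclidean algorithm and back-substitute:
73 = 1*70 + 3
70 = 23*3 + 1
3 = 3*1 + 0
gcd(70, 73) = 1, so the inverse exists.
Back-substitute for 1:
1 = 1*70 − 23*3
  = −23*73 + 24*70
So 70⁻¹ ≡ 24 (mod 73).

24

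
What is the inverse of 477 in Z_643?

By the extended Euclidean algorithm:
643 = 1×477 + 166
477 = 2×166 + 145
166 = 1×145 + 21
145 = 6×21 + 19
21 = 1×19 + 2
19 = 9×2 + 1
2 = 2×1 + 0
gcd(477, 643) = 1, so the inverse exists.
Back-substitute for 1:
1 = 1×19 − 9×2
  = −9×21 + 10×19
  = 10×145 − 69×21
  = −69×166 + 79×145
  = 79×477 − 227×166
  = −227×643 + 306×477
So 477⁻¹ ≡ 306 (mod 643).

306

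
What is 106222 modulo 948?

46

106222 = 112×948 + 46, so 106222 ≡ 46 (mod 948).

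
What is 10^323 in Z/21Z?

19

10^1 ≡ 10 (mod 21)
10^2 ≡ 10^2 = 100 ≡ 16 (mod 21)
10^4 ≡ 16^2 = 256 ≡ 4 (mod 21)
10^8 ≡ 4^2 = 16 (mod 21)
10^16 ≡ 16^2 = 256 ≡ 4 (mod 21)
10^32 ≡ 4^2 = 16 (mod 21)
10^64 ≡ 16^2 = 256 ≡ 4 (mod 21)
10^128 ≡ 4^2 = 16 (mod 21)
10^256 ≡ 16^2 = 256 ≡ 4 (mod 21)
10^323 = 10^256 · 10^64 · 10^2 · 10^1 ≡ 4 · 4 · 16 · 10 (mod 21).
Accumulate the product:
4 · 4 = 16
16 · 16 = 256 ≡ 4
4 · 10 = 40 ≡ 19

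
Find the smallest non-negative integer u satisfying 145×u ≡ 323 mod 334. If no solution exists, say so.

gcd(145, 334) = 1, so a unique solution mod 334 exists.
145⁻¹ ≡ 129 (mod 334).
u ≡ 129×323 ≡ 251 (mod 334).

251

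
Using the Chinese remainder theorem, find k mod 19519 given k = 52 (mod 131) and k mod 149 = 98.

131⁻¹ mod 149: 131·91 ≡ 1 (mod 149), so 131⁻¹ ≡ 91.
k = 52 + 131·((98 − 52)·91 mod 149) = 52 + 131·14 = 1886.

1886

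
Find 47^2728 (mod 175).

2728 in binary is 101010101000, i.e. 2728 = 2048 + 512 + 128 + 32 + 8.
47^1 ≡ 47 (mod 175)
47^2 ≡ 47^2 = 2209 ≡ 109 (mod 175)
47^4 ≡ 109^2 = 11881 ≡ 156 (mod 175)
47^8 ≡ 156^2 = 24336 ≡ 11 (mod 175)
47^16 ≡ 11^2 = 121 (mod 175)
47^32 ≡ 121^2 = 14641 ≡ 116 (mod 175)
47^64 ≡ 116^2 = 13456 ≡ 156 (mod 175)
47^128 ≡ 156^2 = 24336 ≡ 11 (mod 175)
47^256 ≡ 11^2 = 121 (mod 175)
47^512 ≡ 121^2 = 14641 ≡ 116 (mod 175)
47^1024 ≡ 116^2 = 13456 ≡ 156 (mod 175)
47^2048 ≡ 156^2 = 24336 ≡ 11 (mod 175)
47^2728 = 47^2048 × 47^512 × 47^128 × 47^32 × 47^8 ≡ 11 × 116 × 11 × 116 × 11 (mod 175).
Accumulate the product:
11 × 116 = 1276 ≡ 51
51 × 11 = 561 ≡ 36
36 × 116 = 4176 ≡ 151
151 × 11 = 1661 ≡ 86

86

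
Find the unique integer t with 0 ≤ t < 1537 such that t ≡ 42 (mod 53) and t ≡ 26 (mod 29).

519

53⁻¹ mod 29: 53·23 ≡ 1 (mod 29), so 53⁻¹ ≡ 23.
t = 42 + 53·((26 − 42)·23 mod 29) = 42 + 53·9 = 519.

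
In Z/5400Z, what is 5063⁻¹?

4727

Apply the Euclidean algorithm and back-substitute:
5400 = 1*5063 + 337
5063 = 15*337 + 8
337 = 42*8 + 1
8 = 8*1 + 0
gcd(5063, 5400) = 1, so the inverse exists.
Bézout: 1 = 631*5400 − 673*5063.
So 5063⁻¹ ≡ −673 ≡ 4727 (mod 5400).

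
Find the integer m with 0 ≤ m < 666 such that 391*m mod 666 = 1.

511

By the extended Euclidean algorithm:
666 = 1×391 + 275
391 = 1×275 + 116
275 = 2×116 + 43
116 = 2×43 + 30
43 = 1×30 + 13
30 = 2×13 + 4
13 = 3×4 + 1
4 = 4×1 + 0
gcd(391, 666) = 1, so the inverse exists.
Back-substitute for 1:
1 = 1×13 − 3×4
  = −3×30 + 7×13
  = 7×43 − 10×30
  = −10×116 + 27×43
  = 27×275 − 64×116
  = −64×391 + 91×275
  = 91×666 − 155×391
So 391⁻¹ ≡ −155 ≡ 511 (mod 666).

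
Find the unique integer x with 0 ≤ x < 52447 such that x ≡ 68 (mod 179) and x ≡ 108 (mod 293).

179⁻¹ mod 293: 179*275 ≡ 1 (mod 293), so 179⁻¹ ≡ 275.
x = 68 + 179*((108 − 68)*275 mod 293) = 68 + 179*159 = 28529.

28529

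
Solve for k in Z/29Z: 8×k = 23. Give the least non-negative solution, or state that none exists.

21

gcd(8, 29) = 1, so a unique solution mod 29 exists.
8⁻¹ ≡ 11 (mod 29).
k ≡ 11×23 ≡ 21 (mod 29).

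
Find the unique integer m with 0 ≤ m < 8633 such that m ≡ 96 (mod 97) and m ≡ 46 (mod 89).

1648

97⁻¹ mod 89: 97×78 ≡ 1 (mod 89), so 97⁻¹ ≡ 78.
m = 96 + 97×((46 − 96)×78 mod 89) = 96 + 97×16 = 1648.
Check: 1648 mod 97 = 96, 1648 mod 89 = 46. ✓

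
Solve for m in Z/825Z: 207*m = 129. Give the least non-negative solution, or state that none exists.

gcd(207, 825) = 3, and 3 | 129, so solutions exist.
Divide through by 3: 69*m = 43 (mod 275).
69⁻¹ ≡ 4 (mod 275).
m ≡ 4*43 ≡ 172 (mod 275).
The smallest non-negative solution is m = 172.

172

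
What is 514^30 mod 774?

Using repeated squaring:
30 in binary is 11110, i.e. 30 = 16 + 8 + 4 + 2.
514^1 ≡ 514 (mod 774)
514^2 ≡ 514^2 = 264196 ≡ 262 (mod 774)
514^4 ≡ 262^2 = 68644 ≡ 532 (mod 774)
514^8 ≡ 532^2 = 283024 ≡ 514 (mod 774)
514^16 ≡ 514^2 = 264196 ≡ 262 (mod 774)
514^30 = 514^16 * 514^8 * 514^4 * 514^2 ≡ 262 * 514 * 532 * 262 (mod 774).
Accumulate the product:
262 * 514 = 134668 ≡ 766
766 * 532 = 407512 ≡ 388
388 * 262 = 101656 ≡ 262

262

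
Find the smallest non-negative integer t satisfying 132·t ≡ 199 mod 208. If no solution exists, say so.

no solution

gcd(132, 208) = 4, and 4 does not divide 199.
So the congruence has no solution.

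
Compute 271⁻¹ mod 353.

99

353 = 1·271 + 82
271 = 3·82 + 25
82 = 3·25 + 7
25 = 3·7 + 4
7 = 1·4 + 3
4 = 1·3 + 1
3 = 3·1 + 0
gcd(271, 353) = 1, so the inverse exists.
Bézout: 1 = −76·353 + 99·271.
So 271⁻¹ ≡ 99 (mod 353).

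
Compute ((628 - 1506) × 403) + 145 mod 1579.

628 - 1506 = -878 ≡ 701 (mod 1579)
701 × 403 = 282503 ≡ 1441 (mod 1579)
1441 + 145 = 1586 ≡ 7 (mod 1579)

7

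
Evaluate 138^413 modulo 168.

24

By square-and-multiply:
413 in binary is 110011101, i.e. 413 = 256 + 128 + 16 + 8 + 4 + 1.
138^1 ≡ 138 (mod 168)
138^2 ≡ 138^2 = 19044 ≡ 60 (mod 168)
138^4 ≡ 60^2 = 3600 ≡ 72 (mod 168)
138^8 ≡ 72^2 = 5184 ≡ 144 (mod 168)
138^16 ≡ 144^2 = 20736 ≡ 72 (mod 168)
138^32 ≡ 72^2 = 5184 ≡ 144 (mod 168)
138^64 ≡ 144^2 = 20736 ≡ 72 (mod 168)
138^128 ≡ 72^2 = 5184 ≡ 144 (mod 168)
138^256 ≡ 144^2 = 20736 ≡ 72 (mod 168)
138^413 = 138^256 · 138^128 · 138^16 · 138^8 · 138^4 · 138^1 ≡ 72 · 144 · 72 · 144 · 72 · 138 (mod 168).
Accumulate the product:
72 · 144 = 10368 ≡ 120
120 · 72 = 8640 ≡ 72
72 · 144 = 10368 ≡ 120
120 · 72 = 8640 ≡ 72
72 · 138 = 9936 ≡ 24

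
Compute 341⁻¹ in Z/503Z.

503 = 1×341 + 162
341 = 2×162 + 17
162 = 9×17 + 9
17 = 1×9 + 8
9 = 1×8 + 1
8 = 8×1 + 0
gcd(341, 503) = 1, so the inverse exists.
Back-substitute for 1:
1 = 1×9 − 1×8
  = −1×17 + 2×9
  = 2×162 − 19×17
  = −19×341 + 40×162
  = 40×503 − 59×341
So 341⁻¹ ≡ −59 ≡ 444 (mod 503).

444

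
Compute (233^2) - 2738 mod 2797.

1205

(233)^2 ≡ 1146 (mod 2797)
1146 - 2738 = -1592 ≡ 1205 (mod 2797)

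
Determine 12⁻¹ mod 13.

12

13 = 1×12 + 1
12 = 12×1 + 0
gcd(12, 13) = 1, so the inverse exists.
Bézout: 1 = 1×13 − 1×12.
So 12⁻¹ ≡ −1 ≡ 12 (mod 13).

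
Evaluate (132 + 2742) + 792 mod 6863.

3666

132 + 2742 = 2874
2874 + 792 = 3666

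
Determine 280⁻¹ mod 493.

493 = 1·280 + 213
280 = 1·213 + 67
213 = 3·67 + 12
67 = 5·12 + 7
12 = 1·7 + 5
7 = 1·5 + 2
5 = 2·2 + 1
2 = 2·1 + 0
gcd(280, 493) = 1, so the inverse exists.
Bézout: 1 = 117·493 − 206·280.
So 280⁻¹ ≡ −206 ≡ 287 (mod 493).

287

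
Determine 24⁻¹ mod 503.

21

503 = 20·24 + 23
24 = 1·23 + 1
23 = 23·1 + 0
gcd(24, 503) = 1, so the inverse exists.
Bézout: 1 = −1·503 + 21·24.
So 24⁻¹ ≡ 21 (mod 503).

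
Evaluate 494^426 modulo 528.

496

426 in binary is 110101010, i.e. 426 = 256 + 128 + 32 + 8 + 2.
494^1 ≡ 494 (mod 528)
494^2 ≡ 494^2 = 244036 ≡ 100 (mod 528)
494^4 ≡ 100^2 = 10000 ≡ 496 (mod 528)
494^8 ≡ 496^2 = 246016 ≡ 496 (mod 528)
494^16 ≡ 496^2 = 246016 ≡ 496 (mod 528)
494^32 ≡ 496^2 = 246016 ≡ 496 (mod 528)
494^64 ≡ 496^2 = 246016 ≡ 496 (mod 528)
494^128 ≡ 496^2 = 246016 ≡ 496 (mod 528)
494^256 ≡ 496^2 = 246016 ≡ 496 (mod 528)
494^426 = 494^256 * 494^128 * 494^32 * 494^8 * 494^2 ≡ 496 * 496 * 496 * 496 * 100 (mod 528).
Accumulate the product:
496 * 496 = 246016 ≡ 496
496 * 496 = 246016 ≡ 496
496 * 496 = 246016 ≡ 496
496 * 100 = 49600 ≡ 496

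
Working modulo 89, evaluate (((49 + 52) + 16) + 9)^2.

49 + 52 = 101 ≡ 12 (mod 89)
12 + 16 = 28
28 + 9 = 37
(37)^2 ≡ 34 (mod 89)

34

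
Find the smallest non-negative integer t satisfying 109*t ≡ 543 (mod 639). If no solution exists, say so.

345

gcd(109, 639) = 1, so a unique solution mod 639 exists.
109⁻¹ ≡ 469 (mod 639).
t ≡ 469*543 ≡ 345 (mod 639).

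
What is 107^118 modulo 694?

49

By square-and-multiply:
118 in binary is 1110110, i.e. 118 = 64 + 32 + 16 + 4 + 2.
107^1 ≡ 107 (mod 694)
107^2 ≡ 107^2 = 11449 ≡ 345 (mod 694)
107^4 ≡ 345^2 = 119025 ≡ 351 (mod 694)
107^8 ≡ 351^2 = 123201 ≡ 363 (mod 694)
107^16 ≡ 363^2 = 131769 ≡ 603 (mod 694)
107^32 ≡ 603^2 = 363609 ≡ 647 (mod 694)
107^64 ≡ 647^2 = 418609 ≡ 127 (mod 694)
107^118 = 107^64 · 107^32 · 107^16 · 107^4 · 107^2 ≡ 127 · 647 · 603 · 351 · 345 (mod 694).
Accumulate the product:
127 · 647 = 82169 ≡ 277
277 · 603 = 167031 ≡ 471
471 · 351 = 165321 ≡ 149
149 · 345 = 51405 ≡ 49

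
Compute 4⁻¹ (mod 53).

40

53 = 13×4 + 1
4 = 4×1 + 0
gcd(4, 53) = 1, so the inverse exists.
Back-substitute for 1:
1 = 1×53 − 13×4
So 4⁻¹ ≡ −13 ≡ 40 (mod 53).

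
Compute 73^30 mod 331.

85

Using repeated squaring:
73^1 ≡ 73 (mod 331)
73^2 ≡ 73^2 = 5329 ≡ 33 (mod 331)
73^4 ≡ 33^2 = 1089 ≡ 96 (mod 331)
73^8 ≡ 96^2 = 9216 ≡ 279 (mod 331)
73^16 ≡ 279^2 = 77841 ≡ 56 (mod 331)
73^30 = 73^16 · 73^8 · 73^4 · 73^2 ≡ 56 · 279 · 96 · 33 (mod 331).
Accumulate the product:
56 · 279 = 15624 ≡ 67
67 · 96 = 6432 ≡ 143
143 · 33 = 4719 ≡ 85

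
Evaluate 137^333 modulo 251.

72

333 in binary is 101001101, i.e. 333 = 256 + 64 + 8 + 4 + 1.
137^1 ≡ 137 (mod 251)
137^2 ≡ 137^2 = 18769 ≡ 195 (mod 251)
137^4 ≡ 195^2 = 38025 ≡ 124 (mod 251)
137^8 ≡ 124^2 = 15376 ≡ 65 (mod 251)
137^16 ≡ 65^2 = 4225 ≡ 209 (mod 251)
137^32 ≡ 209^2 = 43681 ≡ 7 (mod 251)
137^64 ≡ 7^2 = 49 (mod 251)
137^128 ≡ 49^2 = 2401 ≡ 142 (mod 251)
137^256 ≡ 142^2 = 20164 ≡ 84 (mod 251)
137^333 = 137^256 × 137^64 × 137^8 × 137^4 × 137^1 ≡ 84 × 49 × 65 × 124 × 137 (mod 251).
Accumulate the product:
84 × 49 = 4116 ≡ 100
100 × 65 = 6500 ≡ 225
225 × 124 = 27900 ≡ 39
39 × 137 = 5343 ≡ 72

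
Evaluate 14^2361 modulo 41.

Compute successive squares:
2361 in binary is 100100111001, i.e. 2361 = 2048 + 256 + 32 + 16 + 8 + 1.
14^1 ≡ 14 (mod 41)
14^2 ≡ 14^2 = 196 ≡ 32 (mod 41)
14^4 ≡ 32^2 = 1024 ≡ 40 (mod 41)
14^8 ≡ 40^2 = 1600 ≡ 1 (mod 41)
14^16 ≡ 1^2 = 1 (mod 41)
14^32 ≡ 1^2 = 1 (mod 41)
14^64 ≡ 1^2 = 1 (mod 41)
14^128 ≡ 1^2 = 1 (mod 41)
14^256 ≡ 1^2 = 1 (mod 41)
14^512 ≡ 1^2 = 1 (mod 41)
14^1024 ≡ 1^2 = 1 (mod 41)
14^2048 ≡ 1^2 = 1 (mod 41)
14^2361 = 14^2048 × 14^256 × 14^32 × 14^16 × 14^8 × 14^1 ≡ 1 × 1 × 1 × 1 × 1 × 14 (mod 41).
Accumulate the product:
1 × 1 = 1
1 × 1 = 1
1 × 1 = 1
1 × 1 = 1
1 × 14 = 14

14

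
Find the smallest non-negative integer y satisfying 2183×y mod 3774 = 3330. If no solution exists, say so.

24

gcd(2183, 3774) = 37, and 37 | 3330, so solutions exist.
Divide through by 37: 59×y ≡ 90 mod 102.
59⁻¹ ≡ 83 (mod 102).
y ≡ 83×90 ≡ 24 (mod 102).
The smallest non-negative solution is y = 24.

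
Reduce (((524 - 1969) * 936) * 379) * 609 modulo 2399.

524 - 1969 = -1445 ≡ 954 (mod 2399)
954 * 936 = 892944 ≡ 516 (mod 2399)
516 * 379 = 195564 ≡ 1245 (mod 2399)
1245 * 609 = 758205 ≡ 121 (mod 2399)

121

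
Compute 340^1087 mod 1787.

1237

Using repeated squaring:
1087 in binary is 10000111111, i.e. 1087 = 1024 + 32 + 16 + 8 + 4 + 2 + 1.
340^1 ≡ 340 (mod 1787)
340^2 ≡ 340^2 = 115600 ≡ 1232 (mod 1787)
340^4 ≡ 1232^2 = 1517824 ≡ 661 (mod 1787)
340^8 ≡ 661^2 = 436921 ≡ 893 (mod 1787)
340^16 ≡ 893^2 = 797449 ≡ 447 (mod 1787)
340^32 ≡ 447^2 = 199809 ≡ 1452 (mod 1787)
340^64 ≡ 1452^2 = 2108304 ≡ 1431 (mod 1787)
340^128 ≡ 1431^2 = 2047761 ≡ 1646 (mod 1787)
340^256 ≡ 1646^2 = 2709316 ≡ 224 (mod 1787)
340^512 ≡ 224^2 = 50176 ≡ 140 (mod 1787)
340^1024 ≡ 140^2 = 19600 ≡ 1730 (mod 1787)
340^1087 = 340^1024 * 340^32 * 340^16 * 340^8 * 340^4 * 340^2 * 340^1 ≡ 1730 * 1452 * 447 * 893 * 661 * 1232 * 340 (mod 1787).
Accumulate the product:
1730 * 1452 = 2511960 ≡ 1225
1225 * 447 = 547575 ≡ 753
753 * 893 = 672429 ≡ 517
517 * 661 = 341737 ≡ 420
420 * 1232 = 517440 ≡ 997
997 * 340 = 338980 ≡ 1237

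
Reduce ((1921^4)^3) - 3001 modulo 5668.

2668

(1921)^4 ≡ 3097 (mod 5668)
(3097)^3 ≡ 1 (mod 5668)
1 - 3001 = -3000 ≡ 2668 (mod 5668)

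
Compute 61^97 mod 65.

61^1 ≡ 61 (mod 65)
61^2 ≡ 61^2 = 3721 ≡ 16 (mod 65)
61^4 ≡ 16^2 = 256 ≡ 61 (mod 65)
61^8 ≡ 61^2 = 3721 ≡ 16 (mod 65)
61^16 ≡ 16^2 = 256 ≡ 61 (mod 65)
61^32 ≡ 61^2 = 3721 ≡ 16 (mod 65)
61^64 ≡ 16^2 = 256 ≡ 61 (mod 65)
61^97 = 61^64 · 61^32 · 61^1 ≡ 61 · 16 · 61 (mod 65).
Accumulate the product:
61 · 16 = 976 ≡ 1
1 · 61 = 61

61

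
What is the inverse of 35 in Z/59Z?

27

59 = 1×35 + 24
35 = 1×24 + 11
24 = 2×11 + 2
11 = 5×2 + 1
2 = 2×1 + 0
gcd(35, 59) = 1, so the inverse exists.
Back-substitute for 1:
1 = 1×11 − 5×2
  = −5×24 + 11×11
  = 11×35 − 16×24
  = −16×59 + 27×35
So 35⁻¹ ≡ 27 (mod 59).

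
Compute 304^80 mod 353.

80 in binary is 1010000, i.e. 80 = 64 + 16.
304^1 ≡ 304 (mod 353)
304^2 ≡ 304^2 = 92416 ≡ 283 (mod 353)
304^4 ≡ 283^2 = 80089 ≡ 311 (mod 353)
304^8 ≡ 311^2 = 96721 ≡ 352 (mod 353)
304^16 ≡ 352^2 = 123904 ≡ 1 (mod 353)
304^32 ≡ 1^2 = 1 (mod 353)
304^64 ≡ 1^2 = 1 (mod 353)
304^80 = 304^64 · 304^16 ≡ 1 · 1 (mod 353).
1 · 1 = 1 ≡ 1 (mod 353).

1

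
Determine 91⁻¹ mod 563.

99

Apply the Euclidean algorithm and back-substitute:
563 = 6·91 + 17
91 = 5·17 + 6
17 = 2·6 + 5
6 = 1·5 + 1
5 = 5·1 + 0
gcd(91, 563) = 1, so the inverse exists.
Back-substitute for 1:
1 = 1·6 − 1·5
  = −1·17 + 3·6
  = 3·91 − 16·17
  = −16·563 + 99·91
So 91⁻¹ ≡ 99 (mod 563).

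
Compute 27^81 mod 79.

12

Compute successive squares:
81 in binary is 1010001, i.e. 81 = 64 + 16 + 1.
27^1 ≡ 27 (mod 79)
27^2 ≡ 27^2 = 729 ≡ 18 (mod 79)
27^4 ≡ 18^2 = 324 ≡ 8 (mod 79)
27^8 ≡ 8^2 = 64 (mod 79)
27^16 ≡ 64^2 = 4096 ≡ 67 (mod 79)
27^32 ≡ 67^2 = 4489 ≡ 65 (mod 79)
27^64 ≡ 65^2 = 4225 ≡ 38 (mod 79)
27^81 = 27^64 * 27^16 * 27^1 ≡ 38 * 67 * 27 (mod 79).
Accumulate the product:
38 * 67 = 2546 ≡ 18
18 * 27 = 486 ≡ 12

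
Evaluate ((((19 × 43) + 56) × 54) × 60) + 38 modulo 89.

19 × 43 = 817 ≡ 16 (mod 89)
16 + 56 = 72
72 × 54 = 3888 ≡ 61 (mod 89)
61 × 60 = 3660 ≡ 11 (mod 89)
11 + 38 = 49

49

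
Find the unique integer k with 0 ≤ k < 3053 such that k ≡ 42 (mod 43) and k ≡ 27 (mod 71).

3009

43⁻¹ mod 71: 43·38 ≡ 1 (mod 71), so 43⁻¹ ≡ 38.
k = 42 + 43·((27 − 42)·38 mod 71) = 42 + 43·69 = 3009.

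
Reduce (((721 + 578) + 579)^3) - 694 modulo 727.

561

721 + 578 = 1299 ≡ 572 (mod 727)
572 + 579 = 1151 ≡ 424 (mod 727)
(424)^3 ≡ 528 (mod 727)
528 - 694 = -166 ≡ 561 (mod 727)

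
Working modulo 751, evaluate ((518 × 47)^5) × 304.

518 × 47 = 24346 ≡ 314 (mod 751)
(314)^5 ≡ 73 (mod 751)
73 × 304 = 22192 ≡ 413 (mod 751)

413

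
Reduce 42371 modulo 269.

42371 = 157·269 + 138, so 42371 ≡ 138 (mod 269).

138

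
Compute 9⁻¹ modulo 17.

Apply the Euclidean algorithm and back-substitute:
17 = 1*9 + 8
9 = 1*8 + 1
8 = 8*1 + 0
gcd(9, 17) = 1, so the inverse exists.
Bézout: 1 = −1*17 + 2*9.
So 9⁻¹ ≡ 2 (mod 17).

2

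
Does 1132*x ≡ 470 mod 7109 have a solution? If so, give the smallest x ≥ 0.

4409

gcd(1132, 7109) = 1, so a unique solution mod 7109 exists.
1132⁻¹ ≡ 6952 (mod 7109).
x ≡ 6952*470 ≡ 4409 (mod 7109).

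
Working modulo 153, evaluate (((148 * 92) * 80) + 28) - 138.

148 * 92 = 13616 ≡ 152 (mod 153)
152 * 80 = 12160 ≡ 73 (mod 153)
73 + 28 = 101
101 - 138 = -37 ≡ 116 (mod 153)

116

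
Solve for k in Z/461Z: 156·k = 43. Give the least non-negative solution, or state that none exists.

216

gcd(156, 461) = 1, so a unique solution mod 461 exists.
156⁻¹ ≡ 198 (mod 461).
k ≡ 198·43 ≡ 216 (mod 461).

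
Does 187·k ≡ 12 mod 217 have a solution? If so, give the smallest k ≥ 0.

gcd(187, 217) = 1, so a unique solution mod 217 exists.
187⁻¹ ≡ 94 (mod 217).
k ≡ 94·12 ≡ 43 (mod 217).

43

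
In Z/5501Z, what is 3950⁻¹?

5501 = 1*3950 + 1551
3950 = 2*1551 + 848
1551 = 1*848 + 703
848 = 1*703 + 145
703 = 4*145 + 123
145 = 1*123 + 22
123 = 5*22 + 13
22 = 1*13 + 9
13 = 1*9 + 4
9 = 2*4 + 1
4 = 4*1 + 0
gcd(3950, 5501) = 1, so the inverse exists.
Back-substitute for 1:
1 = 1*9 − 2*4
  = −2*13 + 3*9
  = 3*22 − 5*13
  = −5*123 + 28*22
  = 28*145 − 33*123
  = −33*703 + 160*145
  = 160*848 − 193*703
  = −193*1551 + 353*848
  = 353*3950 − 899*1551
  = −899*5501 + 1252*3950
So 3950⁻¹ ≡ 1252 (mod 5501).

1252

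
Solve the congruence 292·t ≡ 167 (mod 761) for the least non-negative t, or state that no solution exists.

97

gcd(292, 761) = 1, so a unique solution mod 761 exists.
292⁻¹ ≡ 675 (mod 761).
t ≡ 675·167 ≡ 97 (mod 761).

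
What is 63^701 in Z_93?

701 in binary is 1010111101, i.e. 701 = 512 + 128 + 32 + 16 + 8 + 4 + 1.
63^1 ≡ 63 (mod 93)
63^2 ≡ 63^2 = 3969 ≡ 63 (mod 93)
63^4 ≡ 63^2 = 3969 ≡ 63 (mod 93)
63^8 ≡ 63^2 = 3969 ≡ 63 (mod 93)
63^16 ≡ 63^2 = 3969 ≡ 63 (mod 93)
63^32 ≡ 63^2 = 3969 ≡ 63 (mod 93)
63^64 ≡ 63^2 = 3969 ≡ 63 (mod 93)
63^128 ≡ 63^2 = 3969 ≡ 63 (mod 93)
63^256 ≡ 63^2 = 3969 ≡ 63 (mod 93)
63^512 ≡ 63^2 = 3969 ≡ 63 (mod 93)
63^701 = 63^512 · 63^128 · 63^32 · 63^16 · 63^8 · 63^4 · 63^1 ≡ 63 · 63 · 63 · 63 · 63 · 63 · 63 (mod 93).
Accumulate the product:
63 · 63 = 3969 ≡ 63
63 · 63 = 3969 ≡ 63
63 · 63 = 3969 ≡ 63
63 · 63 = 3969 ≡ 63
63 · 63 = 3969 ≡ 63
63 · 63 = 3969 ≡ 63

63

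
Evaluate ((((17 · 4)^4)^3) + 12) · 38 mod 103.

4

17 · 4 = 68
(68)^4 ≡ 18 (mod 103)
(18)^3 ≡ 64 (mod 103)
64 + 12 = 76
76 · 38 = 2888 ≡ 4 (mod 103)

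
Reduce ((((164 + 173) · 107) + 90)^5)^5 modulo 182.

164 + 173 = 337 ≡ 155 (mod 182)
155 · 107 = 16585 ≡ 23 (mod 182)
23 + 90 = 113
(113)^5 ≡ 29 (mod 182)
(29)^5 ≡ 113 (mod 182)

113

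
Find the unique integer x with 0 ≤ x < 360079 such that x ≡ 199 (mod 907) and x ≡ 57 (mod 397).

907⁻¹ mod 397: 907*130 ≡ 1 (mod 397), so 907⁻¹ ≡ 130.
x = 199 + 907*((57 − 199)*130 mod 397) = 199 + 907*199 = 180692.

180692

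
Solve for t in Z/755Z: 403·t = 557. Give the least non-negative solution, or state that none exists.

gcd(403, 755) = 1, so a unique solution mod 755 exists.
403⁻¹ ≡ 607 (mod 755).
t ≡ 607·557 ≡ 614 (mod 755).

614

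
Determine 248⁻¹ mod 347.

7

By the extended Euclidean algorithm:
347 = 1×248 + 99
248 = 2×99 + 50
99 = 1×50 + 49
50 = 1×49 + 1
49 = 49×1 + 0
gcd(248, 347) = 1, so the inverse exists.
Back-substitute for 1:
1 = 1×50 − 1×49
  = −1×99 + 2×50
  = 2×248 − 5×99
  = −5×347 + 7×248
So 248⁻¹ ≡ 7 (mod 347).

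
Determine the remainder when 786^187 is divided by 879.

By square-and-multiply:
187 in binary is 10111011, i.e. 187 = 128 + 32 + 16 + 8 + 2 + 1.
786^1 ≡ 786 (mod 879)
786^2 ≡ 786^2 = 617796 ≡ 738 (mod 879)
786^4 ≡ 738^2 = 544644 ≡ 543 (mod 879)
786^8 ≡ 543^2 = 294849 ≡ 384 (mod 879)
786^16 ≡ 384^2 = 147456 ≡ 663 (mod 879)
786^32 ≡ 663^2 = 439569 ≡ 69 (mod 879)
786^64 ≡ 69^2 = 4761 ≡ 366 (mod 879)
786^128 ≡ 366^2 = 133956 ≡ 348 (mod 879)
786^187 = 786^128 * 786^32 * 786^16 * 786^8 * 786^2 * 786^1 ≡ 348 * 69 * 663 * 384 * 738 * 786 (mod 879).
Accumulate the product:
348 * 69 = 24012 ≡ 279
279 * 663 = 184977 ≡ 387
387 * 384 = 148608 ≡ 57
57 * 738 = 42066 ≡ 753
753 * 786 = 591858 ≡ 291

291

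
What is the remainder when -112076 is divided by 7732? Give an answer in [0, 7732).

-112076 = -15·7732 + 3904, so -112076 ≡ 3904 (mod 7732).

3904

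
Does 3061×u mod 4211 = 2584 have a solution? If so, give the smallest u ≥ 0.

gcd(3061, 4211) = 1, so a unique solution mod 4211 exists.
3061⁻¹ ≡ 1981 (mod 4211).
u ≡ 1981×2584 ≡ 2539 (mod 4211).

2539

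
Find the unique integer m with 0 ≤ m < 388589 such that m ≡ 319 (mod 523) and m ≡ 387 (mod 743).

240376

523⁻¹ mod 743: 523·564 ≡ 1 (mod 743), so 523⁻¹ ≡ 564.
m = 319 + 523·((387 − 319)·564 mod 743) = 319 + 523·459 = 240376.
Check: 240376 mod 523 = 319, 240376 mod 743 = 387. ✓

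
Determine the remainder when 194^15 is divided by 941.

202

15 in binary is 1111, i.e. 15 = 8 + 4 + 2 + 1.
194^1 ≡ 194 (mod 941)
194^2 ≡ 194^2 = 37636 ≡ 937 (mod 941)
194^4 ≡ 937^2 = 877969 ≡ 16 (mod 941)
194^8 ≡ 16^2 = 256 (mod 941)
194^15 = 194^8 * 194^4 * 194^2 * 194^1 ≡ 256 * 16 * 937 * 194 (mod 941).
Accumulate the product:
256 * 16 = 4096 ≡ 332
332 * 937 = 311084 ≡ 554
554 * 194 = 107476 ≡ 202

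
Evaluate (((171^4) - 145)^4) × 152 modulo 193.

116

(171)^4 ≡ 147 (mod 193)
147 - 145 = 2
(2)^4 ≡ 16 (mod 193)
16 × 152 = 2432 ≡ 116 (mod 193)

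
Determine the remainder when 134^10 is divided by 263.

69

Compute successive squares:
10 in binary is 1010, i.e. 10 = 8 + 2.
134^1 ≡ 134 (mod 263)
134^2 ≡ 134^2 = 17956 ≡ 72 (mod 263)
134^4 ≡ 72^2 = 5184 ≡ 187 (mod 263)
134^8 ≡ 187^2 = 34969 ≡ 253 (mod 263)
134^10 = 134^8 · 134^2 ≡ 253 · 72 (mod 263).
253 · 72 = 18216 ≡ 69 (mod 263).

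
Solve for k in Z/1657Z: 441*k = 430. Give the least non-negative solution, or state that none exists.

gcd(441, 1657) = 1, so a unique solution mod 1657 exists.
441⁻¹ ≡ 1146 (mod 1657).
k ≡ 1146*430 ≡ 651 (mod 1657).

651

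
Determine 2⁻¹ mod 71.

36

71 = 35×2 + 1
2 = 2×1 + 0
gcd(2, 71) = 1, so the inverse exists.
Back-substitute for 1:
1 = 1×71 − 35×2
So 2⁻¹ ≡ −35 ≡ 36 (mod 71).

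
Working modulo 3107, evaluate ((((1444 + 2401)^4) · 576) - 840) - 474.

1444 + 2401 = 3845 ≡ 738 (mod 3107)
(738)^4 ≡ 2564 (mod 3107)
2564 · 576 = 1476864 ≡ 1039 (mod 3107)
1039 - 840 = 199
199 - 474 = -275 ≡ 2832 (mod 3107)

2832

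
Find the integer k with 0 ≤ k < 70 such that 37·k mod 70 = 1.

70 = 1×37 + 33
37 = 1×33 + 4
33 = 8×4 + 1
4 = 4×1 + 0
gcd(37, 70) = 1, so the inverse exists.
Back-substitute for 1:
1 = 1×33 − 8×4
  = −8×37 + 9×33
  = 9×70 − 17×37
So 37⁻¹ ≡ −17 ≡ 53 (mod 70).

53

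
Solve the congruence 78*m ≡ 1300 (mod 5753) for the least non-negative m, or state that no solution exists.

gcd(78, 5753) = 1, so a unique solution mod 5753 exists.
78⁻¹ ≡ 2729 (mod 5753).
m ≡ 2729*1300 ≡ 3852 (mod 5753).

3852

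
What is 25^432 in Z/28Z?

Compute successive squares:
432 in binary is 110110000, i.e. 432 = 256 + 128 + 32 + 16.
25^1 ≡ 25 (mod 28)
25^2 ≡ 25^2 = 625 ≡ 9 (mod 28)
25^4 ≡ 9^2 = 81 ≡ 25 (mod 28)
25^8 ≡ 25^2 = 625 ≡ 9 (mod 28)
25^16 ≡ 9^2 = 81 ≡ 25 (mod 28)
25^32 ≡ 25^2 = 625 ≡ 9 (mod 28)
25^64 ≡ 9^2 = 81 ≡ 25 (mod 28)
25^128 ≡ 25^2 = 625 ≡ 9 (mod 28)
25^256 ≡ 9^2 = 81 ≡ 25 (mod 28)
25^432 = 25^256 × 25^128 × 25^32 × 25^16 ≡ 25 × 9 × 9 × 25 (mod 28).
Accumulate the product:
25 × 9 = 225 ≡ 1
1 × 9 = 9
9 × 25 = 225 ≡ 1

1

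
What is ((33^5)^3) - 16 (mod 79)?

(33)^5 ≡ 57 (mod 79)
(57)^3 ≡ 17 (mod 79)
17 - 16 = 1

1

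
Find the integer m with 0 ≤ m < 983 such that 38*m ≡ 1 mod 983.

595

983 = 25×38 + 33
38 = 1×33 + 5
33 = 6×5 + 3
5 = 1×3 + 2
3 = 1×2 + 1
2 = 2×1 + 0
gcd(38, 983) = 1, so the inverse exists.
Back-substitute for 1:
1 = 1×3 − 1×2
  = −1×5 + 2×3
  = 2×33 − 13×5
  = −13×38 + 15×33
  = 15×983 − 388×38
So 38⁻¹ ≡ −388 ≡ 595 (mod 983).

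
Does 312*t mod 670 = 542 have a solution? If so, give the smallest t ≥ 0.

326

gcd(312, 670) = 2, and 2 | 542, so solutions exist.
Divide through by 2: 156*t mod 335 = 271.
156⁻¹ ≡ 131 (mod 335).
t ≡ 131*271 ≡ 326 (mod 335).
The smallest non-negative solution is t = 326.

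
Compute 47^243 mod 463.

243 in binary is 11110011, i.e. 243 = 128 + 64 + 32 + 16 + 2 + 1.
47^1 ≡ 47 (mod 463)
47^2 ≡ 47^2 = 2209 ≡ 357 (mod 463)
47^4 ≡ 357^2 = 127449 ≡ 124 (mod 463)
47^8 ≡ 124^2 = 15376 ≡ 97 (mod 463)
47^16 ≡ 97^2 = 9409 ≡ 149 (mod 463)
47^32 ≡ 149^2 = 22201 ≡ 440 (mod 463)
47^64 ≡ 440^2 = 193600 ≡ 66 (mod 463)
47^128 ≡ 66^2 = 4356 ≡ 189 (mod 463)
47^243 = 47^128 * 47^64 * 47^32 * 47^16 * 47^2 * 47^1 ≡ 189 * 66 * 440 * 149 * 357 * 47 (mod 463).
Accumulate the product:
189 * 66 = 12474 ≡ 436
436 * 440 = 191840 ≡ 158
158 * 149 = 23542 ≡ 392
392 * 357 = 139944 ≡ 118
118 * 47 = 5546 ≡ 453

453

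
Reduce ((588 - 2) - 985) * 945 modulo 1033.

588 - 2 = 586
586 - 985 = -399 ≡ 634 (mod 1033)
634 * 945 = 599130 ≡ 1023 (mod 1033)

1023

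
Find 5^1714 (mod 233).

9

5^1 ≡ 5 (mod 233)
5^2 ≡ 5^2 = 25 (mod 233)
5^4 ≡ 25^2 = 625 ≡ 159 (mod 233)
5^8 ≡ 159^2 = 25281 ≡ 117 (mod 233)
5^16 ≡ 117^2 = 13689 ≡ 175 (mod 233)
5^32 ≡ 175^2 = 30625 ≡ 102 (mod 233)
5^64 ≡ 102^2 = 10404 ≡ 152 (mod 233)
5^128 ≡ 152^2 = 23104 ≡ 37 (mod 233)
5^256 ≡ 37^2 = 1369 ≡ 204 (mod 233)
5^512 ≡ 204^2 = 41616 ≡ 142 (mod 233)
5^1024 ≡ 142^2 = 20164 ≡ 126 (mod 233)
5^1714 = 5^1024 * 5^512 * 5^128 * 5^32 * 5^16 * 5^2 ≡ 126 * 142 * 37 * 102 * 175 * 25 (mod 233).
Accumulate the product:
126 * 142 = 17892 ≡ 184
184 * 37 = 6808 ≡ 51
51 * 102 = 5202 ≡ 76
76 * 175 = 13300 ≡ 19
19 * 25 = 475 ≡ 9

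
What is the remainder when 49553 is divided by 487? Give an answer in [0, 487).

366

49553 = 101×487 + 366, so 49553 ≡ 366 (mod 487).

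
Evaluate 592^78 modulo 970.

By square-and-multiply:
78 in binary is 1001110, i.e. 78 = 64 + 8 + 4 + 2.
592^1 ≡ 592 (mod 970)
592^2 ≡ 592^2 = 350464 ≡ 294 (mod 970)
592^4 ≡ 294^2 = 86436 ≡ 106 (mod 970)
592^8 ≡ 106^2 = 11236 ≡ 566 (mod 970)
592^16 ≡ 566^2 = 320356 ≡ 256 (mod 970)
592^32 ≡ 256^2 = 65536 ≡ 546 (mod 970)
592^64 ≡ 546^2 = 298116 ≡ 326 (mod 970)
592^78 = 592^64 · 592^8 · 592^4 · 592^2 ≡ 326 · 566 · 106 · 294 (mod 970).
Accumulate the product:
326 · 566 = 184516 ≡ 216
216 · 106 = 22896 ≡ 586
586 · 294 = 172284 ≡ 594

594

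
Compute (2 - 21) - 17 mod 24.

2 - 21 = -19 ≡ 5 (mod 24)
5 - 17 = -12 ≡ 12 (mod 24)

12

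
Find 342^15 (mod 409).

342^1 ≡ 342 (mod 409)
342^2 ≡ 342^2 = 116964 ≡ 399 (mod 409)
342^4 ≡ 399^2 = 159201 ≡ 100 (mod 409)
342^8 ≡ 100^2 = 10000 ≡ 184 (mod 409)
342^15 = 342^8 · 342^4 · 342^2 · 342^1 ≡ 184 · 100 · 399 · 342 (mod 409).
Accumulate the product:
184 · 100 = 18400 ≡ 404
404 · 399 = 161196 ≡ 50
50 · 342 = 17100 ≡ 331

331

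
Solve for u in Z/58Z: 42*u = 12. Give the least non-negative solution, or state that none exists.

21

gcd(42, 58) = 2, and 2 | 12, so solutions exist.
Divide through by 2: 21*u = 6 (mod 29).
21⁻¹ ≡ 18 (mod 29).
u ≡ 18*6 ≡ 21 (mod 29).
The smallest non-negative solution is u = 21.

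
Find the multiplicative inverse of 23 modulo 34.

By the extended Euclidean algorithm:
34 = 1*23 + 11
23 = 2*11 + 1
11 = 11*1 + 0
gcd(23, 34) = 1, so the inverse exists.
Back-substitute for 1:
1 = 1*23 − 2*11
  = −2*34 + 3*23
So 23⁻¹ ≡ 3 (mod 34).

3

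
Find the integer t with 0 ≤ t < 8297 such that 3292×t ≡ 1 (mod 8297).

By the extended Euclidean algorithm:
8297 = 2·3292 + 1713
3292 = 1·1713 + 1579
1713 = 1·1579 + 134
1579 = 11·134 + 105
134 = 1·105 + 29
105 = 3·29 + 18
29 = 1·18 + 11
18 = 1·11 + 7
11 = 1·7 + 4
7 = 1·4 + 3
4 = 1·3 + 1
3 = 3·1 + 0
gcd(3292, 8297) = 1, so the inverse exists.
Back-substitute for 1:
1 = 1·4 − 1·3
  = −1·7 + 2·4
  = 2·11 − 3·7
  = −3·18 + 5·11
  = 5·29 − 8·18
  = −8·105 + 29·29
  = 29·134 − 37·105
  = −37·1579 + 436·134
  = 436·1713 − 473·1579
  = −473·3292 + 909·1713
  = 909·8297 − 2291·3292
So 3292⁻¹ ≡ −2291 ≡ 6006 (mod 8297).

6006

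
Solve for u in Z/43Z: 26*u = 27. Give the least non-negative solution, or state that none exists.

gcd(26, 43) = 1, so a unique solution mod 43 exists.
26⁻¹ ≡ 5 (mod 43).
u ≡ 5*27 ≡ 6 (mod 43).

6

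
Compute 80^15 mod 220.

100

15 in binary is 1111, i.e. 15 = 8 + 4 + 2 + 1.
80^1 ≡ 80 (mod 220)
80^2 ≡ 80^2 = 6400 ≡ 20 (mod 220)
80^4 ≡ 20^2 = 400 ≡ 180 (mod 220)
80^8 ≡ 180^2 = 32400 ≡ 60 (mod 220)
80^15 = 80^8 × 80^4 × 80^2 × 80^1 ≡ 60 × 180 × 20 × 80 (mod 220).
Accumulate the product:
60 × 180 = 10800 ≡ 20
20 × 20 = 400 ≡ 180
180 × 80 = 14400 ≡ 100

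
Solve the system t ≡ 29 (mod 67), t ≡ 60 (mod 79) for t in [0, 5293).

67⁻¹ mod 79: 67·46 ≡ 1 (mod 79), so 67⁻¹ ≡ 46.
t = 29 + 67·((60 − 29)·46 mod 79) = 29 + 67·4 = 297.

297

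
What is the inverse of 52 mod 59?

42

By the extended Euclidean algorithm:
59 = 1×52 + 7
52 = 7×7 + 3
7 = 2×3 + 1
3 = 3×1 + 0
gcd(52, 59) = 1, so the inverse exists.
Back-substitute for 1:
1 = 1×7 − 2×3
  = −2×52 + 15×7
  = 15×59 − 17×52
So 52⁻¹ ≡ −17 ≡ 42 (mod 59).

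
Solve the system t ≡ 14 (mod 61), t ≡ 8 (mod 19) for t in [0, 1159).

502

61⁻¹ mod 19: 61×5 ≡ 1 (mod 19), so 61⁻¹ ≡ 5.
t = 14 + 61×((8 − 14)×5 mod 19) = 14 + 61×8 = 502.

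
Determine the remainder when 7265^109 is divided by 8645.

Compute successive squares:
109 in binary is 1101101, i.e. 109 = 64 + 32 + 8 + 4 + 1.
7265^1 ≡ 7265 (mod 8645)
7265^2 ≡ 7265^2 = 52780225 ≡ 2500 (mod 8645)
7265^4 ≡ 2500^2 = 6250000 ≡ 8310 (mod 8645)
7265^8 ≡ 8310^2 = 69056100 ≡ 8485 (mod 8645)
7265^16 ≡ 8485^2 = 71995225 ≡ 8310 (mod 8645)
7265^32 ≡ 8310^2 = 69056100 ≡ 8485 (mod 8645)
7265^64 ≡ 8485^2 = 71995225 ≡ 8310 (mod 8645)
7265^109 = 7265^64 × 7265^32 × 7265^8 × 7265^4 × 7265^1 ≡ 8310 × 8485 × 8485 × 8310 × 7265 (mod 8645).
Accumulate the product:
8310 × 8485 = 70510350 ≡ 1730
1730 × 8485 = 14679050 ≡ 8485
8485 × 8310 = 70510350 ≡ 1730
1730 × 7265 = 12568450 ≡ 7265

7265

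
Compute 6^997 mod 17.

7

6^1 ≡ 6 (mod 17)
6^2 ≡ 6^2 = 36 ≡ 2 (mod 17)
6^4 ≡ 2^2 = 4 (mod 17)
6^8 ≡ 4^2 = 16 (mod 17)
6^16 ≡ 16^2 = 256 ≡ 1 (mod 17)
6^32 ≡ 1^2 = 1 (mod 17)
6^64 ≡ 1^2 = 1 (mod 17)
6^128 ≡ 1^2 = 1 (mod 17)
6^256 ≡ 1^2 = 1 (mod 17)
6^512 ≡ 1^2 = 1 (mod 17)
6^997 = 6^512 * 6^256 * 6^128 * 6^64 * 6^32 * 6^4 * 6^1 ≡ 1 * 1 * 1 * 1 * 1 * 4 * 6 (mod 17).
Accumulate the product:
1 * 1 = 1
1 * 1 = 1
1 * 1 = 1
1 * 1 = 1
1 * 4 = 4
4 * 6 = 24 ≡ 7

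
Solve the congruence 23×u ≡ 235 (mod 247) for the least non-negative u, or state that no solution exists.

225

gcd(23, 247) = 1, so a unique solution mod 247 exists.
23⁻¹ ≡ 43 (mod 247).
u ≡ 43×235 ≡ 225 (mod 247).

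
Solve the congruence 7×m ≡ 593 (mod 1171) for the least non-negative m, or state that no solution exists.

252

gcd(7, 1171) = 1, so a unique solution mod 1171 exists.
7⁻¹ ≡ 502 (mod 1171).
m ≡ 502×593 ≡ 252 (mod 1171).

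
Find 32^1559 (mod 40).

By square-and-multiply:
1559 in binary is 11000010111, i.e. 1559 = 1024 + 512 + 16 + 4 + 2 + 1.
32^1 ≡ 32 (mod 40)
32^2 ≡ 32^2 = 1024 ≡ 24 (mod 40)
32^4 ≡ 24^2 = 576 ≡ 16 (mod 40)
32^8 ≡ 16^2 = 256 ≡ 16 (mod 40)
32^16 ≡ 16^2 = 256 ≡ 16 (mod 40)
32^32 ≡ 16^2 = 256 ≡ 16 (mod 40)
32^64 ≡ 16^2 = 256 ≡ 16 (mod 40)
32^128 ≡ 16^2 = 256 ≡ 16 (mod 40)
32^256 ≡ 16^2 = 256 ≡ 16 (mod 40)
32^512 ≡ 16^2 = 256 ≡ 16 (mod 40)
32^1024 ≡ 16^2 = 256 ≡ 16 (mod 40)
32^1559 = 32^1024 · 32^512 · 32^16 · 32^4 · 32^2 · 32^1 ≡ 16 · 16 · 16 · 16 · 24 · 32 (mod 40).
Accumulate the product:
16 · 16 = 256 ≡ 16
16 · 16 = 256 ≡ 16
16 · 16 = 256 ≡ 16
16 · 24 = 384 ≡ 24
24 · 32 = 768 ≡ 8

8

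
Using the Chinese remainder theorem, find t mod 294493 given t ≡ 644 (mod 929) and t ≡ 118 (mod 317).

156716

929⁻¹ mod 317: 929×72 ≡ 1 (mod 317), so 929⁻¹ ≡ 72.
t = 644 + 929×((118 − 644)×72 mod 317) = 644 + 929×168 = 156716.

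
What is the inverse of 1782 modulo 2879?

By the extended Euclidean algorithm:
2879 = 1·1782 + 1097
1782 = 1·1097 + 685
1097 = 1·685 + 412
685 = 1·412 + 273
412 = 1·273 + 139
273 = 1·139 + 134
139 = 1·134 + 5
134 = 26·5 + 4
5 = 1·4 + 1
4 = 4·1 + 0
gcd(1782, 2879) = 1, so the inverse exists.
Bézout: 1 = 359·2879 − 580·1782.
So 1782⁻¹ ≡ −580 ≡ 2299 (mod 2879).

2299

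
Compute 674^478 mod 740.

478 in binary is 111011110, i.e. 478 = 256 + 128 + 64 + 16 + 8 + 4 + 2.
674^1 ≡ 674 (mod 740)
674^2 ≡ 674^2 = 454276 ≡ 656 (mod 740)
674^4 ≡ 656^2 = 430336 ≡ 396 (mod 740)
674^8 ≡ 396^2 = 156816 ≡ 676 (mod 740)
674^16 ≡ 676^2 = 456976 ≡ 396 (mod 740)
674^32 ≡ 396^2 = 156816 ≡ 676 (mod 740)
674^64 ≡ 676^2 = 456976 ≡ 396 (mod 740)
674^128 ≡ 396^2 = 156816 ≡ 676 (mod 740)
674^256 ≡ 676^2 = 456976 ≡ 396 (mod 740)
674^478 = 674^256 × 674^128 × 674^64 × 674^16 × 674^8 × 674^4 × 674^2 ≡ 396 × 676 × 396 × 396 × 676 × 396 × 656 (mod 740).
Accumulate the product:
396 × 676 = 267696 ≡ 556
556 × 396 = 220176 ≡ 396
396 × 396 = 156816 ≡ 676
676 × 676 = 456976 ≡ 396
396 × 396 = 156816 ≡ 676
676 × 656 = 443456 ≡ 196

196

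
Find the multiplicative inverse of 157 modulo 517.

Apply the Euclidean algorithm and back-substitute:
517 = 3×157 + 46
157 = 3×46 + 19
46 = 2×19 + 8
19 = 2×8 + 3
8 = 2×3 + 2
3 = 1×2 + 1
2 = 2×1 + 0
gcd(157, 517) = 1, so the inverse exists.
Back-substitute for 1:
1 = 1×3 − 1×2
  = −1×8 + 3×3
  = 3×19 − 7×8
  = −7×46 + 17×19
  = 17×157 − 58×46
  = −58×517 + 191×157
So 157⁻¹ ≡ 191 (mod 517).

191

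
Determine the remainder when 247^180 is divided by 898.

141

247^1 ≡ 247 (mod 898)
247^2 ≡ 247^2 = 61009 ≡ 843 (mod 898)
247^4 ≡ 843^2 = 710649 ≡ 331 (mod 898)
247^8 ≡ 331^2 = 109561 ≡ 5 (mod 898)
247^16 ≡ 5^2 = 25 (mod 898)
247^32 ≡ 25^2 = 625 (mod 898)
247^64 ≡ 625^2 = 390625 ≡ 893 (mod 898)
247^128 ≡ 893^2 = 797449 ≡ 25 (mod 898)
247^180 = 247^128 × 247^32 × 247^16 × 247^4 ≡ 25 × 625 × 25 × 331 (mod 898).
Accumulate the product:
25 × 625 = 15625 ≡ 359
359 × 25 = 8975 ≡ 893
893 × 331 = 295583 ≡ 141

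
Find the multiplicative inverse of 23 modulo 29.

Apply the Euclidean algorithm and back-substitute:
29 = 1×23 + 6
23 = 3×6 + 5
6 = 1×5 + 1
5 = 5×1 + 0
gcd(23, 29) = 1, so the inverse exists.
Back-substitute for 1:
1 = 1×6 − 1×5
  = −1×23 + 4×6
  = 4×29 − 5×23
So 23⁻¹ ≡ −5 ≡ 24 (mod 29).

24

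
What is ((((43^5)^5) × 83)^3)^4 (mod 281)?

128

(43)^5 ≡ 202 (mod 281)
(202)^5 ≡ 100 (mod 281)
100 × 83 = 8300 ≡ 151 (mod 281)
(151)^3 ≡ 139 (mod 281)
(139)^4 ≡ 128 (mod 281)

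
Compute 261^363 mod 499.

74

Using repeated squaring:
363 in binary is 101101011, i.e. 363 = 256 + 64 + 32 + 8 + 2 + 1.
261^1 ≡ 261 (mod 499)
261^2 ≡ 261^2 = 68121 ≡ 257 (mod 499)
261^4 ≡ 257^2 = 66049 ≡ 181 (mod 499)
261^8 ≡ 181^2 = 32761 ≡ 326 (mod 499)
261^16 ≡ 326^2 = 106276 ≡ 488 (mod 499)
261^32 ≡ 488^2 = 238144 ≡ 121 (mod 499)
261^64 ≡ 121^2 = 14641 ≡ 170 (mod 499)
261^128 ≡ 170^2 = 28900 ≡ 457 (mod 499)
261^256 ≡ 457^2 = 208849 ≡ 267 (mod 499)
261^363 = 261^256 × 261^64 × 261^32 × 261^8 × 261^2 × 261^1 ≡ 267 × 170 × 121 × 326 × 257 × 261 (mod 499).
Accumulate the product:
267 × 170 = 45390 ≡ 480
480 × 121 = 58080 ≡ 196
196 × 326 = 63896 ≡ 24
24 × 257 = 6168 ≡ 180
180 × 261 = 46980 ≡ 74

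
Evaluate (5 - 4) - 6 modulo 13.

5 - 4 = 1
1 - 6 = -5 ≡ 8 (mod 13)

8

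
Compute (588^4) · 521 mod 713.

707

(588)^4 ≡ 156 (mod 713)
156 · 521 = 81276 ≡ 707 (mod 713)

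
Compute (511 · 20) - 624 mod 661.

342

511 · 20 = 10220 ≡ 305 (mod 661)
305 - 624 = -319 ≡ 342 (mod 661)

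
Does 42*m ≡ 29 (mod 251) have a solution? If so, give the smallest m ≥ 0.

174

gcd(42, 251) = 1, so a unique solution mod 251 exists.
42⁻¹ ≡ 6 (mod 251).
m ≡ 6*29 ≡ 174 (mod 251).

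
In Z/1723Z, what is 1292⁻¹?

1719

1723 = 1·1292 + 431
1292 = 2·431 + 430
431 = 1·430 + 1
430 = 430·1 + 0
gcd(1292, 1723) = 1, so the inverse exists.
Bézout: 1 = 3·1723 − 4·1292.
So 1292⁻¹ ≡ −4 ≡ 1719 (mod 1723).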